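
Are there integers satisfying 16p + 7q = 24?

Step 1: Compute gcd(16, 7).
gcd(16, 7) = 1

Step 2: Check divisibility.
Does 1 divide 24? 24 = 1 x 24, so yes.

By the theorem on linear Diophantine equations, 16p + 7q = 24 has integer solutions if and only if gcd(16, 7) divides 24. Since 1 | 24, solutions exist.

Yes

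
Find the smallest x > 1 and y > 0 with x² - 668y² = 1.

We seek the smallest positive integers (x, y) with x² - 668y² = 1, i.e., x² = 668y² + 1.
Try successive y values:
y = 1: x² = 668·1² + 1 = 669, not a perfect square
y = 2: x² = 668·2² + 1 = 2673, not a perfect square
y = 3: x² = 668·3² + 1 = 6013, not a perfect square
... continuing the search (or via continued fractions) ...
y = 2184: x² = 668·2184² + 1 = 3186263809, x = 56447 ✓

Verify: 56447² - 668·2184² = 3186263809 - 3186263808 = 1 ✓

x = 56447, y = 2184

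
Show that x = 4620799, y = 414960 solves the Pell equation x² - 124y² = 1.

Compute x² = 4620799² = 21351783398401
Compute 124y² = 124·414960² = 124·172191801600 = 21351783398400
x² - 124y² = 21351783398401 - 21351783398400 = 1
Since this equals 1, (4620799, 414960) is a solution.

Yes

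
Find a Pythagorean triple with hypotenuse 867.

We need a² + b² = 867² = 751689.
Trying: 483² + 720² = 233289 + 518400 = 751689 ✓

(483, 720, 867)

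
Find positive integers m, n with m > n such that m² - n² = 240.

Factor: m² - n² = (m+n)(m-n) = 240.
We need two factors of 240 with the same parity.
Use m+n = 120 and m-n = 2 (product 120·2 = 240).
Adding: 2m = 122, so m = 61.
Subtracting: 2n = 118, so n = 59.
Check: 61² - 59² = 3721 - 3481 = 240 ✓

m = 61, n = 59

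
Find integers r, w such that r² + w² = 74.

We need to find integers r, w > 0 such that r² + w² = 74.
Trying r = 5: w² = 74 - 5² = 74 - 25 = 49
w = 7
Check: 5² + 7² = 25 + 49 = 74 ✓

74 = 5² + 7²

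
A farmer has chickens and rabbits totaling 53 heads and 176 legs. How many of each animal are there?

Let c = chickens, r = rabbits.
Heads: c + r = 53
Legs: 2c + 4r = 176
From the first equation, c = 53 - r. Substitute:
2(53 - r) + 4r = 176
106 + 2r = 176
r = (176 - 106)/2 = 35
c = 53 - 35 = 18

Chickens: 18, Rabbits: 35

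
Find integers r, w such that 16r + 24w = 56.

Step 1: Check solvability.
gcd(16, 24) = 8
Since 8 divides 56, solutions exist.

Step 2: Apply extended Euclidean algorithm to find gcd.
We find integers such that 16*x0 + 24*y0 = 8

Step 3: Scale the particular solution.
Multiply by 56/8 = 7:
r = -7, w = 7

Step 4: Verify.
16*(-7) + 24*(7) = 56 = 56 ✓

r = -7, w = 7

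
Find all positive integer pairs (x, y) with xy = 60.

The positive divisors of 60 are: 1, 2, 3, 4, 5, 6, 10, 12, 15, 20, 30, 60.
Each divisor d gives the pair (d, 60/d):
(1, 60), (2, 30), (3, 20), (4, 15), (5, 12), (6, 10), (10, 6), (12, 5), (15, 4), (20, 3), (30, 2), (60, 1)

(1, 60), (2, 30), (3, 20), (4, 15), (5, 12), (6, 10), (10, 6), (12, 5), (15, 4), (20, 3), (30, 2), (60, 1)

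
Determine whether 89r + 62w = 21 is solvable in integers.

Step 1: Compute gcd(89, 62).
gcd(89, 62) = 1

Step 2: Check divisibility.
Does 1 divide 21? 21 = 1 x 21, so yes.

By the theorem on linear Diophantine equations, 89r + 62w = 21 has integer solutions if and only if gcd(89, 62) divides 21. Since 1 | 21, solutions exist.

Yes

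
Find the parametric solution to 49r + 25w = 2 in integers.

Step 1: Compute gcd(49, 25) = 1.
Since 1 divides 2, solutions exist.

Step 2: Find a particular solution using extended Euclidean algorithm.
We get r₀ = -2, w₀ = 4.
Check: 49*-2 + 25*4 = 2 = 2 ✓

Step 3: Write the general solution.
r = -2 + (25/1)t = -2 + 25t
w = 4 - (49/1)t = 4 - 49t
for any integer t.

r = -2 + 25t, w = 4 - 49t for integer t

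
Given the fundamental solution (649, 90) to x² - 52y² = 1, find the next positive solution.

Solutions to x² - Dy² = 1 are generated by powers of (x₀ + y₀√D).
The next solution satisfies x₁ + y₁√52 = (x₀ + y₀√52)², giving:
x₁ = x₀² + 52y₀² = 649² + 52·90² = 421201 + 421200 = 842401
y₁ = 2x₀y₀ = 2·649·90 = 116820

Verify: 842401² - 52·116820² = 709639444801 - 709639444800 = 1 ✓

x = 842401, y = 116820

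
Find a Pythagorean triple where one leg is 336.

We need the other leg and hypotenuse such that 336² + x² = c².
Take x = 198, c = 390: 336² + 198² = 112896 + 39204 = 152100 = 390² ✓
Triple: (198, 336, 390)

(198, 336, 390)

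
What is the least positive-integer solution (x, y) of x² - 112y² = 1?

We seek the smallest positive integers (x, y) with x² - 112y² = 1, i.e., x² = 112y² + 1.
Try successive y values:
y = 1: x² = 112·1² + 1 = 113, not a perfect square
y = 2: x² = 112·2² + 1 = 449, not a perfect square
y = 3: x² = 112·3² + 1 = 1009, not a perfect square
... continuing the search (or via continued fractions) ...
y = 12: x² = 112·12² + 1 = 16129, x = 127 ✓

Verify: 127² - 112·12² = 16129 - 16128 = 1 ✓

x = 127, y = 12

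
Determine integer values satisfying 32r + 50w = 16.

Step 1: Check solvability.
gcd(32, 50) = 2
Since 2 divides 16, solutions exist.

Step 2: Apply extended Euclidean algorithm to find gcd.
We find integers such that 32*x0 + 50*y0 = 2

Step 3: Scale the particular solution.
Multiply by 16/2 = 8:
r = 88, w = -56

Step 4: Verify.
32*(88) + 50*(-56) = 16 = 16 ✓

r = 88, w = -56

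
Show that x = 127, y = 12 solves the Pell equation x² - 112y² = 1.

Compute x² = 127² = 16129
Compute 112y² = 112·12² = 112·144 = 16128
x² - 112y² = 16129 - 16128 = 1
Since this equals 1, (127, 12) is a solution.

Yes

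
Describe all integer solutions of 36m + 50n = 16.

Step 1: Compute gcd(36, 50) = 2.
Since 2 divides 16, solutions exist.

Step 2: Find a particular solution using extended Euclidean algorithm.
We get m₀ = 56, n₀ = -40.
Check: 36*56 + 50*-40 = 16 = 16 ✓

Step 3: Write the general solution.
m = 56 + (50/2)t = 56 + 25t
n = -40 - (36/2)t = -40 - 18t
for any integer t.

m = 56 + 25t, n = -40 - 18t for integer t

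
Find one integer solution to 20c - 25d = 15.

Step 1: Check solvability.
gcd(20, 25) = 5
Since 5 divides 15, solutions exist.

Step 2: Apply extended Euclidean algorithm to find gcd.
We find integers such that 20*x0 + 25*y0 = 5

Step 3: Scale the particular solution.
Multiply by 15/5 = 3:
c = -3, d = -3

Step 4: Verify.
20*(-3) - 25*(-3) = 15 = 15 ✓

c = -3, d = -3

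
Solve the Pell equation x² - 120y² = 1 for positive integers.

We seek the smallest positive integers (x, y) with x² - 120y² = 1, i.e., x² = 120y² + 1.
Try successive y values:
y = 1: x² = 120·1² + 1 = 121, x = 11 ✓

Verify: 11² - 120·1² = 121 - 120 = 1 ✓

x = 11, y = 1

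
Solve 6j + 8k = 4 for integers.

Step 1: Check solvability.
gcd(6, 8) = 2
Since 2 divides 4, solutions exist.

Step 2: Apply extended Euclidean algorithm to find gcd.
We find integers such that 6*x0 + 8*y0 = 2

Step 3: Scale the particular solution.
Multiply by 4/2 = 2:
j = -2, k = 2

Step 4: Verify.
6*(-2) + 8*(2) = 4 = 4 ✓

j = -2, k = 2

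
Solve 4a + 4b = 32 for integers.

Step 1: Check solvability.
gcd(4, 4) = 4
Since 4 divides 32, solutions exist.

Step 2: Apply extended Euclidean algorithm to find gcd.
We find integers such that 4*x0 + 4*y0 = 4

Step 3: Scale the particular solution.
Multiply by 32/4 = 8:
a = 0, b = 8

Step 4: Verify.
4*(0) + 4*(8) = 32 = 32 ✓

a = 0, b = 8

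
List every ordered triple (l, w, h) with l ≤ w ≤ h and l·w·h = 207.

Iterate l from 1 to ⌊207^(1/3)⌋. For each l dividing 207, iterate w ≥ l with w dividing 207/l, and set h = 207/(l·w).
Triples found (4): (1×1×207), (1×3×69), (1×9×23), (3×3×23)

(1×1×207), (1×3×69), (1×9×23), (3×3×23)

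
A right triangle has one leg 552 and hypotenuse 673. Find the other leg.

a² = c² - b² = 452929 - 304704 = 148225
a = 385

385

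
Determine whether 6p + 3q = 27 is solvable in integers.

Step 1: Compute gcd(6, 3).
gcd(6, 3) = 3

Step 2: Check divisibility.
Does 3 divide 27? 27 = 3 x 9, so yes.

By the theorem on linear Diophantine equations, 6p + 3q = 27 has integer solutions if and only if gcd(6, 3) divides 27. Since 3 | 27, solutions exist.

Yes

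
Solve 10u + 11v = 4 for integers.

Step 1: Check solvability.
gcd(10, 11) = 1
Since 1 divides 4, solutions exist.

Step 2: Apply extended Euclidean algorithm to find gcd.
We find integers such that 10*x0 + 11*y0 = 1

Step 3: Scale the particular solution.
Multiply by 4/1 = 4:
u = -4, v = 4

Step 4: Verify.
10*(-4) + 11*(4) = 4 = 4 ✓

u = -4, v = 4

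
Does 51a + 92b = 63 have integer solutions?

Step 1: Compute gcd(51, 92).
gcd(51, 92) = 1

Step 2: Check divisibility.
Does 1 divide 63? 63 = 1 x 63, so yes.

By the theorem on linear Diophantine equations, 51a + 92b = 63 has integer solutions if and only if gcd(51, 92) divides 63. Since 1 | 63, solutions exist.

Yes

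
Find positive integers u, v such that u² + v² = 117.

Search for u with 117 - u² a perfect square.
u = 6: 117 - 6² = 117 - 36 = 81 = 9² ✓
So u = 6, v = 9.

u = 6, v = 9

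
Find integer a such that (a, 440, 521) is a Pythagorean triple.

a² = c² - b² = 521² - 440² = 271441 - 193600 = 77841
a = sqrt(77841) = 279

279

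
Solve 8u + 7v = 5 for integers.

Step 1: Check solvability.
gcd(8, 7) = 1
Since 1 divides 5, solutions exist.

Step 2: Apply extended Euclidean algorithm to find gcd.
We find integers such that 8*x0 + 7*y0 = 1

Step 3: Scale the particular solution.
Multiply by 5/1 = 5:
u = 5, v = -5

Step 4: Verify.
8*(5) + 7*(-5) = 5 = 5 ✓

u = 5, v = -5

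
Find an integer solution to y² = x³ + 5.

Try small integer x values and check whether x³ + 5 is a perfect square.
x = -1: x³ + 5 = -1³ + 5 = -1 + 5 = 4
Is 4 a perfect square? 2² = 4 ✓
So (x, y) = (-1, 2) is a solution.

x = -1, y = 2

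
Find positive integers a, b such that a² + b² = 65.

Search for a with 65 - a² a perfect square.
a = 1: 65 - 1² = 65 - 1 = 64 = 8² ✓
So a = 1, b = 8.

a = 1, b = 8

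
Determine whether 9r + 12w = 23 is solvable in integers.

Step 1: Compute gcd(9, 12).
gcd(9, 12) = 3

Step 2: Check divisibility.
Does 3 divide 23? 23 = 3 x 7 + 2, so no.

By the theorem on linear Diophantine equations, 9r + 12w = 23 has integer solutions if and only if gcd(9, 12) divides 23. Since 3 does not divide 23, no solutions exist.

No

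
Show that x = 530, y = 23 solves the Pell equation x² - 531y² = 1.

Compute x² = 530² = 280900
Compute 531y² = 531·23² = 531·529 = 280899
x² - 531y² = 280900 - 280899 = 1
Since this equals 1, (530, 23) is a solution.

Yes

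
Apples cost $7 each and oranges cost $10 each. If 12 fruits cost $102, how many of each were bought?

Let a = apples, o = oranges.
a + o = 12
7a + 10o = 102
Substitute o = 12 - a:
7a + 10(12 - a) = 102
(7 - 10)a = 102 - 120
-3a = -18
a = 6, o = 12 - 6 = 6

Apples: 6, Oranges: 6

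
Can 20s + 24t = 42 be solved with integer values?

Step 1: Compute gcd(20, 24).
gcd(20, 24) = 4

Step 2: Check divisibility.
Does 4 divide 42? 42 = 4 x 10 + 2, so no.

By the theorem on linear Diophantine equations, 20s + 24t = 42 has integer solutions if and only if gcd(20, 24) divides 42. Since 4 does not divide 42, no solutions exist.

No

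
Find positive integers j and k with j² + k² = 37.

We need to find integers j, k > 0 such that j² + k² = 37.
Trying j = 1: k² = 37 - 1² = 37 - 1 = 36
k = 6
Check: 1² + 6² = 1 + 36 = 37 ✓

37 = 1² + 6²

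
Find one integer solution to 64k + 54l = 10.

Step 1: Check solvability.
gcd(64, 54) = 2
Since 2 divides 10, solutions exist.

Step 2: Apply extended Euclidean algorithm to find gcd.
We find integers such that 64*x0 + 54*y0 = 2

Step 3: Scale the particular solution.
Multiply by 10/2 = 5:
k = 55, l = -65

Step 4: Verify.
64*(55) + 54*(-65) = 10 = 10 ✓

k = 55, l = -65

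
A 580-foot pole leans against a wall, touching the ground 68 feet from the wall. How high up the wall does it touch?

The ladder, wall, and ground form a right triangle with hypotenuse 580 and one leg 68.
By the Pythagorean theorem: h² = 580² - 68² = 336400 - 4624 = 331776
h = √331776 = 576 feet

576 feet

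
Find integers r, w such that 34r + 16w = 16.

Step 1: Check solvability.
gcd(34, 16) = 2
Since 2 divides 16, solutions exist.

Step 2: Apply extended Euclidean algorithm to find gcd.
We find integers such that 34*x0 + 16*y0 = 2

Step 3: Scale the particular solution.
Multiply by 16/2 = 8:
r = 8, w = -16

Step 4: Verify.
34*(8) + 16*(-16) = 16 = 16 ✓

r = 8, w = -16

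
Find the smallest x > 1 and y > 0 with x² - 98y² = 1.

We seek the smallest positive integers (x, y) with x² - 98y² = 1, i.e., x² = 98y² + 1.
Try successive y values:
y = 1: x² = 98·1² + 1 = 99, not a perfect square
y = 2: x² = 98·2² + 1 = 393, not a perfect square
y = 3: x² = 98·3² + 1 = 883, not a perfect square
... continuing the search (or via continued fractions) ...
y = 10: x² = 98·10² + 1 = 9801, x = 99 ✓

Verify: 99² - 98·10² = 9801 - 9800 = 1 ✓

x = 99, y = 10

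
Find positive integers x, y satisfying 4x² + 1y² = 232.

Try small values of x and check whether (232 - 4x²)/1 is a perfect square.
x = 7: 4·7² = 196, so 1y² = 232 - 196 = 36, giving y² = 36, y = 6.
Check: 4·7² + 1·6² = 196 + 36 = 232 ✓

x = 7, y = 6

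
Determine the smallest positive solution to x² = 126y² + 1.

We seek the smallest positive integers (x, y) with x² - 126y² = 1, i.e., x² = 126y² + 1.
Try successive y values:
y = 1: x² = 126·1² + 1 = 127, not a perfect square
y = 2: x² = 126·2² + 1 = 505, not a perfect square
y = 3: x² = 126·3² + 1 = 1135, not a perfect square
... continuing the search (or via continued fractions) ...
y = 40: x² = 126·40² + 1 = 201601, x = 449 ✓

Verify: 449² - 126·40² = 201601 - 201600 = 1 ✓

x = 449, y = 40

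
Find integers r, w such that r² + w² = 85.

We need to find integers r, w > 0 such that r² + w² = 85.
Trying r = 2: w² = 85 - 2² = 85 - 4 = 81
w = 9
Check: 2² + 9² = 4 + 81 = 85 ✓

85 = 2² + 9²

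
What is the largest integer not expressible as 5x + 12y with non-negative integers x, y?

For two coprime denominations a and b, the Frobenius number (largest value not representable as a non-negative combination) is ab - a - b.
Here gcd(5, 12) = 1, so they are coprime.
F(5, 12) = 5·12 - 5 - 12 = 60 - 17 = 43

43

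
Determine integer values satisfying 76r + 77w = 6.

Step 1: Check solvability.
gcd(76, 77) = 1
Since 1 divides 6, solutions exist.

Step 2: Apply extended Euclidean algorithm to find gcd.
We find integers such that 76*x0 + 77*y0 = 1

Step 3: Scale the particular solution.
Multiply by 6/1 = 6:
r = -6, w = 6

Step 4: Verify.
76*(-6) + 77*(6) = 6 = 6 ✓

r = -6, w = 6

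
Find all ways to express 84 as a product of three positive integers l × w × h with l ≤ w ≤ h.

Iterate l from 1 to ⌊84^(1/3)⌋. For each l dividing 84, iterate w ≥ l with w dividing 84/l, and set h = 84/(l·w).
Triples found (10): (1×1×84), (1×2×42), (1×3×28), (1×4×21), (1×6×14), (1×7×12), (2×2×21), (2×3×14), (2×6×7), (3×4×7)

(1×1×84), (1×2×42), (1×3×28), (1×4×21), (1×6×14), (1×7×12), (2×2×21), (2×3×14), (2×6×7), (3×4×7)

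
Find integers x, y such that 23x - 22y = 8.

Step 1: Check solvability.
gcd(23, 22) = 1
Since 1 divides 8, solutions exist.

Step 2: Apply extended Euclidean algorithm to find gcd.
We find integers such that 23*x0 + 22*y0 = 1

Step 3: Scale the particular solution.
Multiply by 8/1 = 8:
x = 8, y = 8

Step 4: Verify.
23*(8) - 22*(8) = 8 = 8 ✓

x = 8, y = 8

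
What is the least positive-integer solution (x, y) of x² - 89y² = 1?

We seek the smallest positive integers (x, y) with x² - 89y² = 1, i.e., x² = 89y² + 1.
Try successive y values:
y = 1: x² = 89·1² + 1 = 90, not a perfect square
y = 2: x² = 89·2² + 1 = 357, not a perfect square
y = 3: x² = 89·3² + 1 = 802, not a perfect square
... continuing the search (or via continued fractions) ...
y = 53000: x² = 89·53000² + 1 = 250001000001, x = 500001 ✓

Verify: 500001² - 89·53000² = 250001000001 - 250001000000 = 1 ✓

x = 500001, y = 53000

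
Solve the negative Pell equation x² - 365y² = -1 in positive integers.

We need x² = 365y² - 1. Try successive y:
y = 1: x² = 365·1² - 1 = 364, not a perfect square
y = 2: x² = 365·2² - 1 = 1459, not a perfect square
y = 3: x² = 365·3² - 1 = 3284, not a perfect square
...
y = 181: x² = 365·181² - 1 = 11957764 = 3458² ✓
Check: 3458² - 365·181² = 11957764 - 11957765 = -1 ✓

x = 3458, y = 181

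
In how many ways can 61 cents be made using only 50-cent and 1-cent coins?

We need non-negative integers (x, y) with 50x + 1y = 61.
For each x from 0 to 1, check if (61 - 50x) is a non-negative multiple of 1.
Solutions (x, y): (0,61), (1,11)
Count: 2

2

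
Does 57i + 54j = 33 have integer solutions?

Step 1: Compute gcd(57, 54).
gcd(57, 54) = 3

Step 2: Check divisibility.
Does 3 divide 33? 33 = 3 x 11, so yes.

By the theorem on linear Diophantine equations, 57i + 54j = 33 has integer solutions if and only if gcd(57, 54) divides 33. Since 3 | 33, solutions exist.

Yes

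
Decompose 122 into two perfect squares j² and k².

We need to find integers j, k > 0 such that j² + k² = 122.
Trying j = 1: k² = 122 - 1² = 122 - 1 = 121
k = 11
Check: 1² + 11² = 1 + 121 = 122 ✓

122 = 1² + 11²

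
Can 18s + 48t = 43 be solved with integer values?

Step 1: Compute gcd(18, 48).
gcd(18, 48) = 6

Step 2: Check divisibility.
Does 6 divide 43? 43 = 6 x 7 + 1, so no.

By the theorem on linear Diophantine equations, 18s + 48t = 43 has integer solutions if and only if gcd(18, 48) divides 43. Since 6 does not divide 43, no solutions exist.

No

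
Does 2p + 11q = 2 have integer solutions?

Step 1: Compute gcd(2, 11).
gcd(2, 11) = 1

Step 2: Check divisibility.
Does 1 divide 2? 2 = 1 x 2, so yes.

By the theorem on linear Diophantine equations, 2p + 11q = 2 has integer solutions if and only if gcd(2, 11) divides 2. Since 1 | 2, solutions exist.

Yes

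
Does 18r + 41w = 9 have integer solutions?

Step 1: Compute gcd(18, 41).
gcd(18, 41) = 1

Step 2: Check divisibility.
Does 1 divide 9? 9 = 1 x 9, so yes.

By the theorem on linear Diophantine equations, 18r + 41w = 9 has integer solutions if and only if gcd(18, 41) divides 9. Since 1 | 9, solutions exist.

Yes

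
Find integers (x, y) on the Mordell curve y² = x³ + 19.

Try small integer x values and check whether x³ + 19 is a perfect square.
x = 5: x³ + 19 = 5³ + 19 = 125 + 19 = 144
Is 144 a perfect square? 12² = 144 ✓
So (x, y) = (5, -12) is a solution.

x = 5, y = -12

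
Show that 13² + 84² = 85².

Compute a² + b²:
13² + 84² = 169 + 7056 = 7225
Compute c²:
85² = 7225
Since 7225 = 7225, it is a Pythagorean triple.

Yes, it is a Pythagorean triple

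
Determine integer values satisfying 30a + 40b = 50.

Step 1: Check solvability.
gcd(30, 40) = 10
Since 10 divides 50, solutions exist.

Step 2: Apply extended Euclidean algorithm to find gcd.
We find integers such that 30*x0 + 40*y0 = 10

Step 3: Scale the particular solution.
Multiply by 50/10 = 5:
a = -5, b = 5

Step 4: Verify.
30*(-5) + 40*(5) = 50 = 50 ✓

a = -5, b = 5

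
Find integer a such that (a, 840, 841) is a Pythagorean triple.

a² = c² - b² = 841² - 840² = 707281 - 705600 = 1681
a = sqrt(1681) = 41

41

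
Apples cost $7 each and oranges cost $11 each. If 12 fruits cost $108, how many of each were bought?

Let a = apples, o = oranges.
a + o = 12
7a + 11o = 108
Substitute o = 12 - a:
7a + 11(12 - a) = 108
(7 - 11)a = 108 - 132
-4a = -24
a = 6, o = 12 - 6 = 6

Apples: 6, Oranges: 6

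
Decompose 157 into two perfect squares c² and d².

We need to find integers c, d > 0 such that c² + d² = 157.
Trying c = 6: d² = 157 - 6² = 157 - 36 = 121
d = 11
Check: 6² + 11² = 36 + 121 = 157 ✓

157 = 6² + 11²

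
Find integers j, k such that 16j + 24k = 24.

Step 1: Check solvability.
gcd(16, 24) = 8
Since 8 divides 24, solutions exist.

Step 2: Apply extended Euclidean algorithm to find gcd.
We find integers such that 16*x0 + 24*y0 = 8

Step 3: Scale the particular solution.
Multiply by 24/8 = 3:
j = -3, k = 3

Step 4: Verify.
16*(-3) + 24*(3) = 24 = 24 ✓

j = -3, k = 3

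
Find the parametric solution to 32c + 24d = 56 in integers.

Step 1: Compute gcd(32, 24) = 8.
Since 8 divides 56, solutions exist.

Step 2: Find a particular solution using extended Euclidean algorithm.
We get c₀ = 7, d₀ = -7.
Check: 32*7 + 24*-7 = 56 = 56 ✓

Step 3: Write the general solution.
c = 7 + (24/8)t = 7 + 3t
d = -7 - (32/8)t = -7 - 4t
for any integer t.

c = 7 + 3t, d = -7 - 4t for integer t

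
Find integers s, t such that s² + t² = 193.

We need to find integers s, t > 0 such that s² + t² = 193.
Trying s = 7: t² = 193 - 7² = 193 - 49 = 144
t = 12
Check: 7² + 12² = 49 + 144 = 193 ✓

193 = 7² + 12²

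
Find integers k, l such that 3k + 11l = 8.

Step 1: Check solvability.
gcd(3, 11) = 1
Since 1 divides 8, solutions exist.

Step 2: Apply extended Euclidean algorithm to find gcd.
We find integers such that 3*x0 + 11*y0 = 1

Step 3: Scale the particular solution.
Multiply by 8/1 = 8:
k = 32, l = -8

Step 4: Verify.
3*(32) + 11*(-8) = 8 = 8 ✓

k = 32, l = -8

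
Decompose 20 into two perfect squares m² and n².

We need to find integers m, n > 0 such that m² + n² = 20.
Trying m = 2: n² = 20 - 2² = 20 - 4 = 16
n = 4
Check: 2² + 4² = 4 + 16 = 20 ✓

20 = 2² + 4²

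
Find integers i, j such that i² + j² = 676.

We need to find integers i, j > 0 such that i² + j² = 676.
Trying i = 10: j² = 676 - 10² = 676 - 100 = 576
j = 24
Check: 10² + 24² = 100 + 576 = 676 ✓

676 = 10² + 24²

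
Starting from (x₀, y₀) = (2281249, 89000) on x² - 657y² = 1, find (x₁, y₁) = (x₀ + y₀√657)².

Solutions to x² - Dy² = 1 are generated by powers of (x₀ + y₀√D).
The next solution satisfies x₁ + y₁√657 = (x₀ + y₀√657)², giving:
x₁ = x₀² + 657y₀² = 2281249² + 657·89000² = 5204097000001 + 5204097000000 = 10408194000001
y₁ = 2x₀y₀ = 2·2281249·89000 = 406062322000

Verify: 10408194000001² - 657·406062322000² = 108330502341656816388000001 - 108330502341656816388000000 = 1 ✓

x = 10408194000001, y = 406062322000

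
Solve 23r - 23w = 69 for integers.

Step 1: Check solvability.
gcd(23, 23) = 23
Since 23 divides 69, solutions exist.

Step 2: Apply extended Euclidean algorithm to find gcd.
We find integers such that 23*x0 + 23*y0 = 23

Step 3: Scale the particular solution.
Multiply by 69/23 = 3:
r = 0, w = -3

Step 4: Verify.
23*(0) - 23*(-3) = 69 = 69 ✓

r = 0, w = -3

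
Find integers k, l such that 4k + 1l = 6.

Step 1: Check solvability.
gcd(4, 1) = 1
Since 1 divides 6, solutions exist.

Step 2: Apply extended Euclidean algorithm to find gcd.
We find integers such that 4*x0 + 1*y0 = 1

Step 3: Scale the particular solution.
Multiply by 6/1 = 6:
k = 0, l = 6

Step 4: Verify.
4*(0) + 1*(6) = 6 = 6 ✓

k = 0, l = 6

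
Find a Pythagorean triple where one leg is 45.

We need the other leg and hypotenuse such that 45² + x² = c².
Take x = 28, c = 53: 45² + 28² = 2025 + 784 = 2809 = 53² ✓
Triple: (45, 28, 53)

(45, 28, 53)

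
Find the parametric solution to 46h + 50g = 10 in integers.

Step 1: Compute gcd(46, 50) = 2.
Since 2 divides 10, solutions exist.

Step 2: Find a particular solution using extended Euclidean algorithm.
We get h₀ = 60, g₀ = -55.
Check: 46*60 + 50*-55 = 10 = 10 ✓

Step 3: Write the general solution.
h = 60 + (50/2)t = 60 + 25t
g = -55 - (46/2)t = -55 - 23t
for any integer t.

h = 60 + 25t, g = -55 - 23t for integer t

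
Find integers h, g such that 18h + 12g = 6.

Step 1: Check solvability.
gcd(18, 12) = 6
Since 6 divides 6, solutions exist.

Step 2: Apply extended Euclidean algorithm to find gcd.
We find integers such that 18*x0 + 12*y0 = 6

Step 3: Scale the particular solution.
Multiply by 6/6 = 1:
h = 1, g = -1

Step 4: Verify.
18*(1) + 12*(-1) = 6 = 6 ✓

h = 1, g = -1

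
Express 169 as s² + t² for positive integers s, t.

We need to find integers s, t > 0 such that s² + t² = 169.
Trying s = 5: t² = 169 - 5² = 169 - 25 = 144
t = 12
Check: 5² + 12² = 25 + 144 = 169 ✓

169 = 5² + 12²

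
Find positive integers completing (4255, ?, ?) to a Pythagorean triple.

We need the other leg and hypotenuse such that 4255² + x² = c².
Take x = 2100, c = 4745: 4255² + 2100² = 18105025 + 4410000 = 22515025 = 4745² ✓
Triple: (4255, 2100, 4745)

(4255, 2100, 4745)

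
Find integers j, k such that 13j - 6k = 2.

Step 1: Check solvability.
gcd(13, 6) = 1
Since 1 divides 2, solutions exist.

Step 2: Apply extended Euclidean algorithm to find gcd.
We find integers such that 13*x0 + 6*y0 = 1

Step 3: Scale the particular solution.
Multiply by 2/1 = 2:
j = 2, k = 4

Step 4: Verify.
13*(2) - 6*(4) = 2 = 2 ✓

j = 2, k = 4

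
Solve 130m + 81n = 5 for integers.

Step 1: Check solvability.
gcd(130, 81) = 1
Since 1 divides 5, solutions exist.

Step 2: Apply extended Euclidean algorithm to find gcd.
We find integers such that 130*x0 + 81*y0 = 1

Step 3: Scale the particular solution.
Multiply by 5/1 = 5:
m = -190, n = 305

Step 4: Verify.
130*(-190) + 81*(305) = 5 = 5 ✓

m = -190, n = 305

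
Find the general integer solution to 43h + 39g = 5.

Step 1: Compute gcd(43, 39) = 1.
Since 1 divides 5, solutions exist.

Step 2: Find a particular solution using extended Euclidean algorithm.
We get h₀ = 50, g₀ = -55.
Check: 43*50 + 39*-55 = 5 = 5 ✓

Step 3: Write the general solution.
h = 50 + (39/1)t = 50 + 39t
g = -55 - (43/1)t = -55 - 43t
for any integer t.

h = 50 + 39t, g = -55 - 43t for integer t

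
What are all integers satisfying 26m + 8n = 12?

Step 1: Compute gcd(26, 8) = 2.
Since 2 divides 12, solutions exist.

Step 2: Find a particular solution using extended Euclidean algorithm.
We get m₀ = 6, n₀ = -18.
Check: 26*6 + 8*-18 = 12 = 12 ✓

Step 3: Write the general solution.
m = 6 + (8/2)t = 6 + 4t
n = -18 - (26/2)t = -18 - 13t
for any integer t.

m = 6 + 4t, n = -18 - 13t for integer t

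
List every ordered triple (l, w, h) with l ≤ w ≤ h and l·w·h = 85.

Iterate l from 1 to ⌊85^(1/3)⌋. For each l dividing 85, iterate w ≥ l with w dividing 85/l, and set h = 85/(l·w).
Triples found (2): (1×1×85), (1×5×17)

(1×1×85), (1×5×17)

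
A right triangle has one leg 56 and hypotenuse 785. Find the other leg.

a² = c² - b² = 616225 - 3136 = 613089
a = 783

783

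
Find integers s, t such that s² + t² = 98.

We need to find integers s, t > 0 such that s² + t² = 98.
Trying s = 7: t² = 98 - 7² = 98 - 49 = 49
t = 7
Check: 7² + 7² = 49 + 49 = 98 ✓

98 = 7² + 7²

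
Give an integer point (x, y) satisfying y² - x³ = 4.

Try small integer x values and check whether x³ + 4 is a perfect square.
x = 0: x³ + 4 = 0³ + 4 = 0 + 4 = 4
Is 4 a perfect square? 2² = 4 ✓
So (x, y) = (0, 2) is a solution.

x = 0, y = 2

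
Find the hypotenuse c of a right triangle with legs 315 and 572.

c² = a² + b² = 315² + 572² = 99225 + 327184 = 426409
c = 653

653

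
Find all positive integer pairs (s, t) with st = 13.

The positive divisors of 13 are: 1, 13.
Each divisor d gives the pair (d, 13/d):
(1, 13), (13, 1)

(1, 13), (13, 1)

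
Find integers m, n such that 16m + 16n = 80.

Step 1: Check solvability.
gcd(16, 16) = 16
Since 16 divides 80, solutions exist.

Step 2: Apply extended Euclidean algorithm to find gcd.
We find integers such that 16*x0 + 16*y0 = 16

Step 3: Scale the particular solution.
Multiply by 80/16 = 5:
m = 0, n = 5

Step 4: Verify.
16*(0) + 16*(5) = 80 = 80 ✓

m = 0, n = 5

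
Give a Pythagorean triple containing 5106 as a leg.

We need the other leg and hypotenuse such that 5106² + x² = c².
Take x = 2520, c = 5694: 5106² + 2520² = 26071236 + 6350400 = 32421636 = 5694² ✓
Triple: (5106, 2520, 5694)

(5106, 2520, 5694)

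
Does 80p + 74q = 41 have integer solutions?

Step 1: Compute gcd(80, 74).
gcd(80, 74) = 2

Step 2: Check divisibility.
Does 2 divide 41? 41 = 2 x 20 + 1, so no.

By the theorem on linear Diophantine equations, 80p + 74q = 41 has integer solutions if and only if gcd(80, 74) divides 41. Since 2 does not divide 41, no solutions exist.

No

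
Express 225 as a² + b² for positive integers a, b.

We need to find integers a, b > 0 such that a² + b² = 225.
Trying a = 9: b² = 225 - 9² = 225 - 81 = 144
b = 12
Check: 9² + 12² = 81 + 144 = 225 ✓

225 = 9² + 12²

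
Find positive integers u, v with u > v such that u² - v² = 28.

Factor: u² - v² = (u+v)(u-v) = 28.
We need two factors of 28 with the same parity.
Use u+v = 14 and u-v = 2 (product 14·2 = 28).
Adding: 2u = 16, so u = 8.
Subtracting: 2v = 12, so v = 6.
Check: 8² - 6² = 64 - 36 = 28 ✓

u = 8, v = 6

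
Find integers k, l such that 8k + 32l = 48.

Step 1: Check solvability.
gcd(8, 32) = 8
Since 8 divides 48, solutions exist.

Step 2: Apply extended Euclidean algorithm to find gcd.
We find integers such that 8*x0 + 32*y0 = 8

Step 3: Scale the particular solution.
Multiply by 48/8 = 6:
k = 6, l = 0

Step 4: Verify.
8*(6) + 32*(0) = 48 = 48 ✓

k = 6, l = 0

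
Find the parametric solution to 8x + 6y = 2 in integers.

Step 1: Compute gcd(8, 6) = 2.
Since 2 divides 2, solutions exist.

Step 2: Find a particular solution using extended Euclidean algorithm.
We get x₀ = 1, y₀ = -1.
Check: 8*1 + 6*-1 = 2 = 2 ✓

Step 3: Write the general solution.
x = 1 + (6/2)t = 1 + 3t
y = -1 - (8/2)t = -1 - 4t
for any integer t.

x = 1 + 3t, y = -1 - 4t for integer t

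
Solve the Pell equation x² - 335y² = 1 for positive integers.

We seek the smallest positive integers (x, y) with x² - 335y² = 1, i.e., x² = 335y² + 1.
Try successive y values:
y = 1: x² = 335·1² + 1 = 336, not a perfect square
y = 2: x² = 335·2² + 1 = 1341, not a perfect square
y = 3: x² = 335·3² + 1 = 3016, not a perfect square
... continuing the search (or via continued fractions) ...
y = 33: x² = 335·33² + 1 = 364816, x = 604 ✓

Verify: 604² - 335·33² = 364816 - 364815 = 1 ✓

x = 604, y = 33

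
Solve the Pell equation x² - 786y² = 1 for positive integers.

We seek the smallest positive integers (x, y) with x² - 786y² = 1, i.e., x² = 786y² + 1.
Try successive y values:
y = 1: x² = 786·1² + 1 = 787, not a perfect square
y = 2: x² = 786·2² + 1 = 3145, not a perfect square
y = 3: x² = 786·3² + 1 = 7075, not a perfect square
... continuing the search (or via continued fractions) ...
y = 28: x² = 786·28² + 1 = 616225, x = 785 ✓

Verify: 785² - 786·28² = 616225 - 616224 = 1 ✓

x = 785, y = 28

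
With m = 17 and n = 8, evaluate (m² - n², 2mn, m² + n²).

a = m² - n² = 289 - 64 = 225
b = 2mn = 2·17·8 = 272
c = m² + n² = 289 + 64 = 353
Verify: 225² + 272² = 50625 + 73984 = 124609 = 353² ✓

(225, 272, 353)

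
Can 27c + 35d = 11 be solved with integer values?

Step 1: Compute gcd(27, 35).
gcd(27, 35) = 1

Step 2: Check divisibility.
Does 1 divide 11? 11 = 1 x 11, so yes.

By the theorem on linear Diophantine equations, 27c + 35d = 11 has integer solutions if and only if gcd(27, 35) divides 11. Since 1 | 11, solutions exist.

Yes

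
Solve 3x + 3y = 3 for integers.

Step 1: Check solvability.
gcd(3, 3) = 3
Since 3 divides 3, solutions exist.

Step 2: Apply extended Euclidean algorithm to find gcd.
We find integers such that 3*x0 + 3*y0 = 3

Step 3: Scale the particular solution.
Multiply by 3/3 = 1:
x = 0, y = 1

Step 4: Verify.
3*(0) + 3*(1) = 3 = 3 ✓

x = 0, y = 1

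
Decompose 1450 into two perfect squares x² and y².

We need to find integers x, y > 0 such that x² + y² = 1450.
Trying x = 9: y² = 1450 - 9² = 1450 - 81 = 1369
y = 37
Check: 9² + 37² = 81 + 1369 = 1450 ✓

1450 = 9² + 37²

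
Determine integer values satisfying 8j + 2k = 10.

Step 1: Check solvability.
gcd(8, 2) = 2
Since 2 divides 10, solutions exist.

Step 2: Apply extended Euclidean algorithm to find gcd.
We find integers such that 8*x0 + 2*y0 = 2

Step 3: Scale the particular solution.
Multiply by 10/2 = 5:
j = 0, k = 5

Step 4: Verify.
8*(0) + 2*(5) = 10 = 10 ✓

j = 0, k = 5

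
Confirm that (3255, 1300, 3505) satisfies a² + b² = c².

Compute a² + b² = 3255² + 1300² = 10595025 + 1690000 = 12285025
Compute c² = 3505² = 12285025
Since 12285025 = 12285025, confirmed.

Yes, it is a Pythagorean triple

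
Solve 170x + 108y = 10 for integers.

Step 1: Check solvability.
gcd(170, 108) = 2
Since 2 divides 10, solutions exist.

Step 2: Apply extended Euclidean algorithm to find gcd.
We find integers such that 170*x0 + 108*y0 = 2

Step 3: Scale the particular solution.
Multiply by 10/2 = 5:
x = 35, y = -55

Step 4: Verify.
170*(35) + 108*(-55) = 10 = 10 ✓

x = 35, y = -55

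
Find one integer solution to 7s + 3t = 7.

Step 1: Check solvability.
gcd(7, 3) = 1
Since 1 divides 7, solutions exist.

Step 2: Apply extended Euclidean algorithm to find gcd.
We find integers such that 7*x0 + 3*y0 = 1

Step 3: Scale the particular solution.
Multiply by 7/1 = 7:
s = 7, t = -14

Step 4: Verify.
7*(7) + 3*(-14) = 7 = 7 ✓

s = 7, t = -14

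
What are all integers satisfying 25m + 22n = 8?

Step 1: Compute gcd(25, 22) = 1.
Since 1 divides 8, solutions exist.

Step 2: Find a particular solution using extended Euclidean algorithm.
We get m₀ = -56, n₀ = 64.
Check: 25*-56 + 22*64 = 8 = 8 ✓

Step 3: Write the general solution.
m = -56 + (22/1)t = -56 + 22t
n = 64 - (25/1)t = 64 - 25t
for any integer t.

m = -56 + 22t, n = 64 - 25t for integer t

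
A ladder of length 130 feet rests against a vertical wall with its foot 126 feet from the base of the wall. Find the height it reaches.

The ladder, wall, and ground form a right triangle with hypotenuse 130 and one leg 126.
By the Pythagorean theorem: h² = 130² - 126² = 16900 - 15876 = 1024
h = √1024 = 32 feet

32 feet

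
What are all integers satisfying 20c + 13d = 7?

Step 1: Compute gcd(20, 13) = 1.
Since 1 divides 7, solutions exist.

Step 2: Find a particular solution using extended Euclidean algorithm.
We get c₀ = 14, d₀ = -21.
Check: 20*14 + 13*-21 = 7 = 7 ✓

Step 3: Write the general solution.
c = 14 + (13/1)t = 14 + 13t
d = -21 - (20/1)t = -21 - 20t
for any integer t.

c = 14 + 13t, d = -21 - 20t for integer t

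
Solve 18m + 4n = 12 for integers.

Step 1: Check solvability.
gcd(18, 4) = 2
Since 2 divides 12, solutions exist.

Step 2: Apply extended Euclidean algorithm to find gcd.
We find integers such that 18*x0 + 4*y0 = 2

Step 3: Scale the particular solution.
Multiply by 12/2 = 6:
m = 6, n = -24

Step 4: Verify.
18*(6) + 4*(-24) = 12 = 12 ✓

m = 6, n = -24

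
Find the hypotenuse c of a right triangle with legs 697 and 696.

c² = a² + b² = 697² + 696² = 485809 + 484416 = 970225
c = sqrt(970225) = 985

985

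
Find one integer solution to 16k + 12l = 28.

Step 1: Check solvability.
gcd(16, 12) = 4
Since 4 divides 28, solutions exist.

Step 2: Apply extended Euclidean algorithm to find gcd.
We find integers such that 16*x0 + 12*y0 = 4

Step 3: Scale the particular solution.
Multiply by 28/4 = 7:
k = 7, l = -7

Step 4: Verify.
16*(7) + 12*(-7) = 28 = 28 ✓

k = 7, l = -7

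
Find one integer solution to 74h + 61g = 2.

Step 1: Check solvability.
gcd(74, 61) = 1
Since 1 divides 2, solutions exist.

Step 2: Apply extended Euclidean algorithm to find gcd.
We find integers such that 74*x0 + 61*y0 = 1

Step 3: Scale the particular solution.
Multiply by 2/1 = 2:
h = -28, g = 34

Step 4: Verify.
74*(-28) + 61*(34) = 2 = 2 ✓

h = -28, g = 34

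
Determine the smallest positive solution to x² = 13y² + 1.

We seek the smallest positive integers (x, y) with x² - 13y² = 1, i.e., x² = 13y² + 1.
Try successive y values:
y = 1: x² = 13·1² + 1 = 14, not a perfect square
y = 2: x² = 13·2² + 1 = 53, not a perfect square
y = 3: x² = 13·3² + 1 = 118, not a perfect square
... continuing the search (or via continued fractions) ...
y = 180: x² = 13·180² + 1 = 421201, x = 649 ✓

Verify: 649² - 13·180² = 421201 - 421200 = 1 ✓

x = 649, y = 180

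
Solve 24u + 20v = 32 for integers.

Step 1: Check solvability.
gcd(24, 20) = 4
Since 4 divides 32, solutions exist.

Step 2: Apply extended Euclidean algorithm to find gcd.
We find integers such that 24*x0 + 20*y0 = 4

Step 3: Scale the particular solution.
Multiply by 32/4 = 8:
u = 8, v = -8

Step 4: Verify.
24*(8) + 20*(-8) = 32 = 32 ✓

u = 8, v = -8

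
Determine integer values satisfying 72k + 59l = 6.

Step 1: Check solvability.
gcd(72, 59) = 1
Since 1 divides 6, solutions exist.

Step 2: Apply extended Euclidean algorithm to find gcd.
We find integers such that 72*x0 + 59*y0 = 1

Step 3: Scale the particular solution.
Multiply by 6/1 = 6:
k = -54, l = 66

Step 4: Verify.
72*(-54) + 59*(66) = 6 = 6 ✓

k = -54, l = 66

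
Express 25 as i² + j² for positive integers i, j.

We need to find integers i, j > 0 such that i² + j² = 25.
Trying i = 3: j² = 25 - 3² = 25 - 9 = 16
j = 4
Check: 3² + 4² = 9 + 16 = 25 ✓

25 = 3² + 4²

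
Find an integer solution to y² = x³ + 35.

Try small integer x values and check whether x³ + 35 is a perfect square.
x = 1: x³ + 35 = 1³ + 35 = 1 + 35 = 36
Is 36 a perfect square? 6² = 36 ✓
So (x, y) = (1, 6) is a solution.

x = 1, y = 6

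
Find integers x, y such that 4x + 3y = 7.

Step 1: Check solvability.
gcd(4, 3) = 1
Since 1 divides 7, solutions exist.

Step 2: Apply extended Euclidean algorithm to find gcd.
We find integers such that 4*x0 + 3*y0 = 1

Step 3: Scale the particular solution.
Multiply by 7/1 = 7:
x = 7, y = -7

Step 4: Verify.
4*(7) + 3*(-7) = 7 = 7 ✓

x = 7, y = -7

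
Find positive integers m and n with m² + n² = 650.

We need to find integers m, n > 0 such that m² + n² = 650.
Trying m = 5: n² = 650 - 5² = 650 - 25 = 625
n = 25
Check: 5² + 25² = 25 + 625 = 650 ✓

650 = 5² + 25²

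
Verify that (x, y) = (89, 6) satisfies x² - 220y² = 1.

Compute x² = 89² = 7921
Compute 220y² = 220·6² = 220·36 = 7920
x² - 220y² = 7921 - 7920 = 1
Since this equals 1, (89, 6) is a solution.

Yes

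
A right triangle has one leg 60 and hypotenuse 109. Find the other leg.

a² = c² - b² = 11881 - 3600 = 8281
a = 91

91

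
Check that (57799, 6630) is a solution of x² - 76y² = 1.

Compute x² = 57799² = 3340724401
Compute 76y² = 76·6630² = 76·43956900 = 3340724400
x² - 76y² = 3340724401 - 3340724400 = 1
Since this equals 1, (57799, 6630) is a solution.

Yes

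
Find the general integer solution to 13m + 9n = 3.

Step 1: Compute gcd(13, 9) = 1.
Since 1 divides 3, solutions exist.

Step 2: Find a particular solution using extended Euclidean algorithm.
We get m₀ = -6, n₀ = 9.
Check: 13*-6 + 9*9 = 3 = 3 ✓

Step 3: Write the general solution.
m = -6 + (9/1)t = -6 + 9t
n = 9 - (13/1)t = 9 - 13t
for any integer t.

m = -6 + 9t, n = 9 - 13t for integer t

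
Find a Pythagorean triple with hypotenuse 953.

We need a² + b² = 953² = 908209.
Trying: 615² + 728² = 378225 + 529984 = 908209 ✓

(615, 728, 953)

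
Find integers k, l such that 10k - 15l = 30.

Step 1: Check solvability.
gcd(10, 15) = 5
Since 5 divides 30, solutions exist.

Step 2: Apply extended Euclidean algorithm to find gcd.
We find integers such that 10*x0 + 15*y0 = 5

Step 3: Scale the particular solution.
Multiply by 30/5 = 6:
k = -6, l = -6

Step 4: Verify.
10*(-6) - 15*(-6) = 30 = 30 ✓

k = -6, l = -6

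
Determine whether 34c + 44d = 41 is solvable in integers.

Step 1: Compute gcd(34, 44).
gcd(34, 44) = 2

Step 2: Check divisibility.
Does 2 divide 41? 41 = 2 x 20 + 1, so no.

By the theorem on linear Diophantine equations, 34c + 44d = 41 has integer solutions if and only if gcd(34, 44) divides 41. Since 2 does not divide 41, no solutions exist.

No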